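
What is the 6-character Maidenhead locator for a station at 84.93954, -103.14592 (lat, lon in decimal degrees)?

DR84kw

Offset from 180°W / 90°S: lon 76.8541°, lat 174.9395°.
Field: 76.8541/20 → 3 → D, 174.9395/10 → 17 → R; chars DR.
Square: 16.8541/2 → 8, 4.9395/1 → 4; chars 84.
Subsquare: 0.8541/0.0833333 → 10 → k, 0.9395/0.0416667 → 22 → w; chars kw.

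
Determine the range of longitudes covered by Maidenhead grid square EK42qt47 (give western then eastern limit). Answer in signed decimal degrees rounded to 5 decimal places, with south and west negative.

Field E=4, K=10: +4·20° lon, +10·10° lat → SW at lon -100°, lat 10°.
Square 4, 2: +4·2° lon, +2·1° lat → SW at lon -92°, lat 12°.
Subsquare q=16, t=19: +16·0.0833333° lon, +19·0.0416667° lat → SW at lon -90.6667°, lat 12.7917°.
Extended square 4, 7: +4·0.00833333° lon, +7·0.00416667° lat → SW at lon -90.6333°, lat 12.8208°.
Cell spans 0.00833333° lon × 0.00416667° lat.
west -90.63333, east -90.62500.

-90.63333, -90.62500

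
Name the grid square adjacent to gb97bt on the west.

Longitude subsquare b = 1; −1 → 0 = a.
The latitude characters are unchanged.

GB97at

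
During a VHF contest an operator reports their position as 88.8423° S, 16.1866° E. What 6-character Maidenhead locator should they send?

JA81cd

Offset from 180°W / 90°S: lon 196.1866°, lat 1.1577°.
Field: 196.1866/20 → 9 → J, 1.1577/10 → 0 → A; chars JA.
Square: 16.1866/2 → 8, 1.1577/1 → 1; chars 81.
Subsquare: 0.1866/0.0833333 → 2 → c, 0.1577/0.0416667 → 3 → d; chars cd.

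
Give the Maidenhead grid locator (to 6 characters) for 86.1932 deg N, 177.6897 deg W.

AR16de

Offset from 180°W / 90°S: lon 2.3103°, lat 176.1932°.
Field: 2.3103/20 → 0 → A, 176.1932/10 → 17 → R; chars AR.
Square: 2.3103/2 → 1, 6.1932/1 → 6; chars 16.
Subsquare: 0.3103/0.0833333 → 3 → d, 0.1932/0.0416667 → 4 → e; chars de.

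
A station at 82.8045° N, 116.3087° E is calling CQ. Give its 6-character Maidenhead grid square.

Shift to the Maidenhead origin (180°W, 90°S): lon 296.3087, lat 172.8045.
Field: lon ⌊296.3087/20⌋ = 14 → O; lat ⌊172.8045/10⌋ = 17 → R.
Square: lon ⌊16.3087/2⌋ = 8; lat ⌊2.8045/1⌋ = 2.
Subsquare: lon ⌊0.3087/0.0833333⌋ = 3 → d; lat ⌊0.8045/0.0416667⌋ = 19 → t.

OR82dt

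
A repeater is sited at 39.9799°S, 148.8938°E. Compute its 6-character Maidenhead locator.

QF40ka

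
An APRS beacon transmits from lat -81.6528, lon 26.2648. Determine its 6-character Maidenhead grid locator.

Add 180° to longitude and 90° to latitude: 206.2648, 8.3472.
Field (20°×10°, letters A–R): lon ⌊206.2648/20⌋ = 10 → K; lat ⌊8.3472/10⌋ = 0 → A.
Square (2°×1°, digits 0–9): lon ⌊6.2648/2⌋ = 3; lat ⌊8.3472/1⌋ = 8.
Subsquare (5′×2.5′, letters a–x): lon ⌊0.2648/0.0833333⌋ = 3 → d; lat ⌊0.3472/0.0416667⌋ = 8 → i.

KA38di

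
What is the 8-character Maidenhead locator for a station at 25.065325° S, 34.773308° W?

HG24ow74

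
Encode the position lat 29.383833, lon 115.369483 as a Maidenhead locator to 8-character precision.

OL79qj42

Shift to the Maidenhead origin (180°W, 90°S): lon 295.36948, lat 119.38383.
Field: 295.36948/20 → 14 → O, 119.38383/10 → 11 → L; chars OL.
Square: 15.36948/2 → 7, 9.38383/1 → 9; chars 79.
Subsquare: 1.36948/0.0833333 → 16 → q, 0.38383/0.0416667 → 9 → j; chars qj.
Extended square: 0.03615/0.00833333 → 4, 0.00883/0.00416667 → 2; chars 42.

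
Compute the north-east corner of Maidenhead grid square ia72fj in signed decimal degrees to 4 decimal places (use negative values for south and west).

Field I=8, A=0: +8·20° lon, +0·10° lat → SW at lon -20°, lat -90°.
Square 7, 2: +7·2° lon, +2·1° lat → SW at lon -6°, lat -88°.
Subsquare f=5, j=9: +5·0.0833333° lon, +9·0.0416667° lat → SW at lon -5.58333°, lat -87.625°.
Cell spans 0.0833333° lon × 0.0416667° lat. NE corner is SW corner plus one full cell.
latitude -87.5833, longitude -5.5000.

-87.5833, -5.5000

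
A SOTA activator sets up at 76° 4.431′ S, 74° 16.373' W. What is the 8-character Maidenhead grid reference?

FB23uw72

Add 180° to longitude and 90° to latitude: 105.72712, 13.92615.
Field: 105.72712/20 → 5 → F, 13.92615/10 → 1 → B; chars FB.
Square: 5.72712/2 → 2, 3.92615/1 → 3; chars 23.
Subsquare: 1.72712/0.0833333 → 20 → u, 0.92615/0.0416667 → 22 → w; chars uw.
Extended square: 0.06045/0.00833333 → 7, 0.00948/0.00416667 → 2; chars 72.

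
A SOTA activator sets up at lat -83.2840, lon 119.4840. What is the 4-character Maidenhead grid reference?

Add 180° to longitude and 90° to latitude: 299.48, 6.72.
Field: lon ⌊299.48/20⌋ = 14 → O; lat ⌊6.72/10⌋ = 0 → A.
Square: lon ⌊19.48/2⌋ = 9; lat ⌊6.72/1⌋ = 6.

OA96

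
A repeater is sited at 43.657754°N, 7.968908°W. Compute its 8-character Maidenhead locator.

IN63ap37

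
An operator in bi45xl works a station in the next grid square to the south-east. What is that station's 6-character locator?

BI55ak

Longitude subsquare x = 23; +1 → 24, wraps to 0 = a, carry into square.
Longitude square 4; +1 → 5.
Latitude subsquare l = 11; −1 → 10 = k.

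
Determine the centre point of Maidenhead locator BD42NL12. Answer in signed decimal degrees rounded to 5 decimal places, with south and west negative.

-57.53125, -150.90417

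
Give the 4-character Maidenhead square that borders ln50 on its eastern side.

Longitude square 5; +1 → 6.
The latitude characters are unchanged.

LN60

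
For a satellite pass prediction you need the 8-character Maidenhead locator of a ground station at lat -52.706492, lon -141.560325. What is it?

Shift to the Maidenhead origin (180°W, 90°S): lon 38.43967, lat 37.29351.
Field: lon ⌊38.43967/20⌋ = 1 → B; lat ⌊37.29351/10⌋ = 3 → D.
Square: lon ⌊18.43967/2⌋ = 9; lat ⌊7.29351/1⌋ = 7.
Subsquare: lon ⌊0.43967/0.0833333⌋ = 5 → f; lat ⌊0.29351/0.0416667⌋ = 7 → h.
Extended square: lon ⌊0.02301/0.00833333⌋ = 2; lat ⌊0.00184/0.00416667⌋ = 0.

BD97fh20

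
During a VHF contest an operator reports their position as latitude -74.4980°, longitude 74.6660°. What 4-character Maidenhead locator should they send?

MB75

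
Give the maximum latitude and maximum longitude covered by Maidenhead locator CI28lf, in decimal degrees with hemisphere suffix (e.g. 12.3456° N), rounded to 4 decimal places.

Field C=2, I=8: +2·20° lon, +8·10° lat → SW at lon -140°, lat -10°.
Square 2, 8: +2·2° lon, +8·1° lat → SW at lon -136°, lat -2°.
Subsquare l=11, f=5: +11·0.0833333° lon, +5·0.0416667° lat → SW at lon -135.083°, lat -1.79167°.
Cell spans 0.0833333° lon × 0.0416667° lat. NE corner is SW corner plus one full cell.
latitude 1.7500° S, longitude 135.0000° W.

1.7500° S, 135.0000° W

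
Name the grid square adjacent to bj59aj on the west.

BJ49xj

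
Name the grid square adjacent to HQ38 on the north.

HQ39

Latitude square 8; +1 → 9.
The longitude characters are unchanged.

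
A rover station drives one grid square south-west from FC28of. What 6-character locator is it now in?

FC28ne

Longitude subsquare o = 14; −1 → 13 = n.
Latitude subsquare f = 5; −1 → 4 = e.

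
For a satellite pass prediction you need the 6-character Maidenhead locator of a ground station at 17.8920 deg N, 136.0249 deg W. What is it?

Shift to the Maidenhead origin (180°W, 90°S): lon 43.9751, lat 107.8920.
Field (20°×10°, letters A–R): 43.9751/20 → 2 → C, 107.8920/10 → 10 → K; chars CK.
Square (2°×1°, digits 0–9): 3.9751/2 → 1, 7.8920/1 → 7; chars 17.
Subsquare (5′×2.5′, letters a–x): 1.9751/0.0833333 → 23 → x, 0.8920/0.0416667 → 21 → v; chars xv.

CK17xv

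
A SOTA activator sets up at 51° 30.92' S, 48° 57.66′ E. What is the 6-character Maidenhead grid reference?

Offset from 180°W / 90°S: lon 228.9610°, lat 38.4847°.
Field: 228.9610/20 → 11 → L, 38.4847/10 → 3 → D; chars LD.
Square: 8.9610/2 → 4, 8.4847/1 → 8; chars 48.
Subsquare: 0.9610/0.0833333 → 11 → l, 0.4847/0.0416667 → 11 → l; chars ll.

LD48ll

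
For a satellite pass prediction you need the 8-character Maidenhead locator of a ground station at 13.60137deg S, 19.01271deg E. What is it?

JH96mj15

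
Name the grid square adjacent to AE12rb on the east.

AE12sb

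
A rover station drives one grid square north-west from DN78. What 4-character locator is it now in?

DN69

Longitude square 7; −1 → 6.
Latitude square 8; +1 → 9.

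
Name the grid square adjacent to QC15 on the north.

QC16

Latitude square 5; +1 → 6.
The longitude characters are unchanged.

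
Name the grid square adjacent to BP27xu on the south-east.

Longitude subsquare x = 23; +1 → 24, wraps to 0 = a, carry into square.
Longitude square 2; +1 → 3.
Latitude subsquare u = 20; −1 → 19 = t.

BP37at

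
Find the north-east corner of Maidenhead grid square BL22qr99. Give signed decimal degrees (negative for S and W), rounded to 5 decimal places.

Field B=1, L=11: +1·20° lon, +11·10° lat → SW at lon -160°, lat 20°.
Square 2, 2: +2·2° lon, +2·1° lat → SW at lon -156°, lat 22°.
Subsquare q=16, r=17: +16·0.0833333° lon, +17·0.0416667° lat → SW at lon -154.667°, lat 22.7083°.
Extended square 9, 9: +9·0.00833333° lon, +9·0.00416667° lat → SW at lon -154.592°, lat 22.7458°.
Cell spans 0.00833333° lon × 0.00416667° lat. NE corner is SW corner plus one full cell.
latitude 22.75000, longitude -154.58333.

22.75000, -154.58333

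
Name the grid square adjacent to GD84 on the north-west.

Longitude square 8; −1 → 7.
Latitude square 4; +1 → 5.

GD75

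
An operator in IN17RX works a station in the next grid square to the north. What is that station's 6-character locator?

Latitude subsquare x = 23; +1 → 24, wraps to 0 = a, carry into square.
Latitude square 7; +1 → 8.
The longitude characters are unchanged.

IN18ra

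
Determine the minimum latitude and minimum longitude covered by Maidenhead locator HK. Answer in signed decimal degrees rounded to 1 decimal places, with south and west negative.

Field H=7, K=10: +7·20° lon, +10·10° lat → SW at lon -40°, lat 10°.
latitude 10.0, longitude -40.0.

10.0, -40.0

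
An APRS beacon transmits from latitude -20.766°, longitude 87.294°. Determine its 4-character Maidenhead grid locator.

NG39

Add 180° to longitude and 90° to latitude: 267.29, 69.23.
Field: 267.29/20 → 13 → N, 69.23/10 → 6 → G; chars NG.
Square: 7.29/2 → 3, 9.23/1 → 9; chars 39.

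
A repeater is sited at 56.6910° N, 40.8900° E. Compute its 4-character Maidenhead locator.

LO06

Offset from 180°W / 90°S: lon 220.89°, lat 146.69°.
Field (20°×10°, letters A–R): 220.89/20 → 11 → L, 146.69/10 → 14 → O; chars LO.
Square (2°×1°, digits 0–9): 0.89/2 → 0, 6.69/1 → 6; chars 06.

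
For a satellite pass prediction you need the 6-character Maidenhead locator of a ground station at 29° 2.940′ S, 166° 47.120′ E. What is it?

RG30jw

Offset from 180°W / 90°S: lon 346.7853°, lat 60.9510°.
Field: 346.7853/20 → 17 → R, 60.9510/10 → 6 → G; chars RG.
Square: 6.7853/2 → 3, 0.9510/1 → 0; chars 30.
Subsquare: 0.7853/0.0833333 → 9 → j, 0.9510/0.0416667 → 22 → w; chars jw.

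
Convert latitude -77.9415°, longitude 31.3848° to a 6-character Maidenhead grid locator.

KB52qb

Add 180° to longitude and 90° to latitude: 211.3848, 12.0585.
Field: lon ⌊211.3848/20⌋ = 10 → K; lat ⌊12.0585/10⌋ = 1 → B.
Square: lon ⌊11.3848/2⌋ = 5; lat ⌊2.0585/1⌋ = 2.
Subsquare: lon ⌊1.3848/0.0833333⌋ = 16 → q; lat ⌊0.0585/0.0416667⌋ = 1 → b.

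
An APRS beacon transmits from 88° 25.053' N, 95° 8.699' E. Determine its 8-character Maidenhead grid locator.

Shift to the Maidenhead origin (180°W, 90°S): lon 275.14498, lat 178.41755.
Field: lon ⌊275.14498/20⌋ = 13 → N; lat ⌊178.41755/10⌋ = 17 → R.
Square: lon ⌊15.14498/2⌋ = 7; lat ⌊8.41755/1⌋ = 8.
Subsquare: lon ⌊1.14498/0.0833333⌋ = 13 → n; lat ⌊0.41755/0.0416667⌋ = 10 → k.
Extended square: lon ⌊0.06165/0.00833333⌋ = 7; lat ⌊0.00088/0.00416667⌋ = 0.

NR78nk70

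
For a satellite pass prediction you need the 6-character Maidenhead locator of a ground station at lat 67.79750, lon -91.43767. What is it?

Add 180° to longitude and 90° to latitude: 88.5623, 157.7975.
Field (20°×10°, letters A–R): 88.5623/20 → 4 → E, 157.7975/10 → 15 → P; chars EP.
Square (2°×1°, digits 0–9): 8.5623/2 → 4, 7.7975/1 → 7; chars 47.
Subsquare (5′×2.5′, letters a–x): 0.5623/0.0833333 → 6 → g, 0.7975/0.0416667 → 19 → t; chars gt.

EP47gt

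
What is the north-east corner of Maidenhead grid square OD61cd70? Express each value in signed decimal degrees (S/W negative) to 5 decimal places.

-58.87083, 112.23333

Field O=14, D=3: +14·20° lon, +3·10° lat → SW at lon 100°, lat -60°.
Square 6, 1: +6·2° lon, +1·1° lat → SW at lon 112°, lat -59°.
Subsquare c=2, d=3: +2·0.0833333° lon, +3·0.0416667° lat → SW at lon 112.167°, lat -58.875°.
Extended square 7, 0: +7·0.00833333° lon, +0·0.00416667° lat → SW at lon 112.225°, lat -58.875°.
Cell spans 0.00833333° lon × 0.00416667° lat. NE corner is SW corner plus one full cell.
latitude -58.87083, longitude 112.23333.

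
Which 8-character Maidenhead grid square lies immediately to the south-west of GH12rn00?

GH12qm99

Longitude extended square 0; −1 → -1, wraps to 9, carry into subsquare.
Longitude subsquare r = 17; −1 → 16 = q.
Latitude extended square 0; −1 → -1, wraps to 9, carry into subsquare.
Latitude subsquare n = 13; −1 → 12 = m.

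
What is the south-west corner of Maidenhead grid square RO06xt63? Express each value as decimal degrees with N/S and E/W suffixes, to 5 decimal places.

56.80417° N, 161.96667° E

Field R=17, O=14: +17·20° lon, +14·10° lat → SW at lon 160°, lat 50°.
Square 0, 6: +0·2° lon, +6·1° lat → SW at lon 160°, lat 56°.
Subsquare x=23, t=19: +23·0.0833333° lon, +19·0.0416667° lat → SW at lon 161.917°, lat 56.7917°.
Extended square 6, 3: +6·0.00833333° lon, +3·0.00416667° lat → SW at lon 161.967°, lat 56.8042°.
latitude 56.80417° N, longitude 161.96667° E.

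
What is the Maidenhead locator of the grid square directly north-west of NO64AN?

NO54xo

Longitude subsquare a = 0; −1 → -1, wraps to 23 = x, carry into square.
Longitude square 6; −1 → 5.
Latitude subsquare n = 13; +1 → 14 = o.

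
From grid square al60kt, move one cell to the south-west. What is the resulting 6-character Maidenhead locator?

AL60js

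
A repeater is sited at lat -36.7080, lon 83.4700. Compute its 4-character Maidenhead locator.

NF13

Offset from 180°W / 90°S: lon 263.47°, lat 53.29°.
Field (20°×10°, letters A–R): lon ⌊263.47/20⌋ = 13 → N; lat ⌊53.29/10⌋ = 5 → F.
Square (2°×1°, digits 0–9): lon ⌊3.47/2⌋ = 1; lat ⌊3.29/1⌋ = 3.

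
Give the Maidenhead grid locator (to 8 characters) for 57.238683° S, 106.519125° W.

DD62rs72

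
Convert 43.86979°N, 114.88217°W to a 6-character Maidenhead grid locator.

DN23nu

Add 180° to longitude and 90° to latitude: 65.1178, 133.8698.
Field (20°×10°, letters A–R): lon ⌊65.1178/20⌋ = 3 → D; lat ⌊133.8698/10⌋ = 13 → N.
Square (2°×1°, digits 0–9): lon ⌊5.1178/2⌋ = 2; lat ⌊3.8698/1⌋ = 3.
Subsquare (5′×2.5′, letters a–x): lon ⌊1.1178/0.0833333⌋ = 13 → n; lat ⌊0.8698/0.0416667⌋ = 20 → u.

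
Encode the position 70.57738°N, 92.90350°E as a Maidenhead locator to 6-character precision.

NQ60kn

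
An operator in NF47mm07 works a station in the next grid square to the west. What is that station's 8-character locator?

NF47lm97

Longitude extended square 0; −1 → -1, wraps to 9, carry into subsquare.
Longitude subsquare m = 12; −1 → 11 = l.
The latitude characters are unchanged.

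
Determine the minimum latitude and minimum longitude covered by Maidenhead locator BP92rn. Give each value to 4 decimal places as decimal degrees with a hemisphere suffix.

62.5417° N, 140.5833° W

Field B=1, P=15: +1·20° lon, +15·10° lat → SW at lon -160°, lat 60°.
Square 9, 2: +9·2° lon, +2·1° lat → SW at lon -142°, lat 62°.
Subsquare r=17, n=13: +17·0.0833333° lon, +13·0.0416667° lat → SW at lon -140.583°, lat 62.5417°.
latitude 62.5417° N, longitude 140.5833° W.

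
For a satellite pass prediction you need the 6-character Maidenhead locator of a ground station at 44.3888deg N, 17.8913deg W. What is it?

IN14bj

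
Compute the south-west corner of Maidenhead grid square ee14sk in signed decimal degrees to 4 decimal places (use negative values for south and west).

Field E=4, E=4: +4·20° lon, +4·10° lat → SW at lon -100°, lat -50°.
Square 1, 4: +1·2° lon, +4·1° lat → SW at lon -98°, lat -46°.
Subsquare s=18, k=10: +18·0.0833333° lon, +10·0.0416667° lat → SW at lon -96.5°, lat -45.5833°.
latitude -45.5833, longitude -96.5000.

-45.5833, -96.5000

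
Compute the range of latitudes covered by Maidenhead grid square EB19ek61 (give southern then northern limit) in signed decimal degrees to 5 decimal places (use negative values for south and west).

Field E=4, B=1: +4·20° lon, +1·10° lat → SW at lon -100°, lat -80°.
Square 1, 9: +1·2° lon, +9·1° lat → SW at lon -98°, lat -71°.
Subsquare e=4, k=10: +4·0.0833333° lon, +10·0.0416667° lat → SW at lon -97.6667°, lat -70.5833°.
Extended square 6, 1: +6·0.00833333° lon, +1·0.00416667° lat → SW at lon -97.6167°, lat -70.5792°.
Cell spans 0.00833333° lon × 0.00416667° lat.
south -70.57917, north -70.57500.

-70.57917, -70.57500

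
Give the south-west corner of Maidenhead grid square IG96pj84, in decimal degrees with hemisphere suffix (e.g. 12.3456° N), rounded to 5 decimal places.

Field I=8, G=6: +8·20° lon, +6·10° lat → SW at lon -20°, lat -30°.
Square 9, 6: +9·2° lon, +6·1° lat → SW at lon -2°, lat -24°.
Subsquare p=15, j=9: +15·0.0833333° lon, +9·0.0416667° lat → SW at lon -0.75°, lat -23.625°.
Extended square 8, 4: +8·0.00833333° lon, +4·0.00416667° lat → SW at lon -0.683333°, lat -23.6083°.
latitude 23.60833° S, longitude 0.68333° W.

23.60833° S, 0.68333° W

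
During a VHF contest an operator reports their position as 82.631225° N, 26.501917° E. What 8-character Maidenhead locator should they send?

Add 180° to longitude and 90° to latitude: 206.50192, 172.63123.
Field: 206.50192/20 → 10 → K, 172.63123/10 → 17 → R; chars KR.
Square: 6.50192/2 → 3, 2.63123/1 → 2; chars 32.
Subsquare: 0.50192/0.0833333 → 6 → g, 0.63123/0.0416667 → 15 → p; chars gp.
Extended square: 0.00192/0.00833333 → 0, 0.00623/0.00416667 → 1; chars 01.

KR32gp01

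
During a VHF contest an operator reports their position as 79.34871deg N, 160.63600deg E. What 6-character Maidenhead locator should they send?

RQ09hi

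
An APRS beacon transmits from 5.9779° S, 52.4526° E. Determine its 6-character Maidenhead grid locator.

Offset from 180°W / 90°S: lon 232.4526°, lat 84.0221°.
Field (20°×10°, letters A–R): 232.4526/20 → 11 → L, 84.0221/10 → 8 → I; chars LI.
Square (2°×1°, digits 0–9): 12.4526/2 → 6, 4.0221/1 → 4; chars 64.
Subsquare (5′×2.5′, letters a–x): 0.4526/0.0833333 → 5 → f, 0.0221/0.0416667 → 0 → a; chars fa.

LI64fa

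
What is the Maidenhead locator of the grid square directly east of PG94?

Longitude square 9; +1 → 10, wraps to 0, carry into field.
Longitude field P = 15; +1 → 16 = Q.
The latitude characters are unchanged.

QG04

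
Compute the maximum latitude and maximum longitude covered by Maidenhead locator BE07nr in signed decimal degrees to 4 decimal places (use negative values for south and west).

-42.2500, -158.8333

Field B=1, E=4: +1·20° lon, +4·10° lat → SW at lon -160°, lat -50°.
Square 0, 7: +0·2° lon, +7·1° lat → SW at lon -160°, lat -43°.
Subsquare n=13, r=17: +13·0.0833333° lon, +17·0.0416667° lat → SW at lon -158.917°, lat -42.2917°.
Cell spans 0.0833333° lon × 0.0416667° lat. NE corner is SW corner plus one full cell.
latitude -42.2500, longitude -158.8333.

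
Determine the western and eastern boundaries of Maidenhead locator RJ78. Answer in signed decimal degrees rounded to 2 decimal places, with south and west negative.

174.00, 176.00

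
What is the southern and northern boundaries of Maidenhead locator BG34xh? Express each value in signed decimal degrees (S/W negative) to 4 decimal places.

Field B=1, G=6: +1·20° lon, +6·10° lat → SW at lon -160°, lat -30°.
Square 3, 4: +3·2° lon, +4·1° lat → SW at lon -154°, lat -26°.
Subsquare x=23, h=7: +23·0.0833333° lon, +7·0.0416667° lat → SW at lon -152.083°, lat -25.7083°.
Cell spans 0.0833333° lon × 0.0416667° lat.
south -25.7083, north -25.6667.

-25.7083, -25.6667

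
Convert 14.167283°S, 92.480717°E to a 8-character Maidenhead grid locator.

Shift to the Maidenhead origin (180°W, 90°S): lon 272.48072, lat 75.83272.
Field: lon ⌊272.48072/20⌋ = 13 → N; lat ⌊75.83272/10⌋ = 7 → H.
Square: lon ⌊12.48072/2⌋ = 6; lat ⌊5.83272/1⌋ = 5.
Subsquare: lon ⌊0.48072/0.0833333⌋ = 5 → f; lat ⌊0.83272/0.0416667⌋ = 19 → t.
Extended square: lon ⌊0.06405/0.00833333⌋ = 7; lat ⌊0.04105/0.00416667⌋ = 9.

NH65ft79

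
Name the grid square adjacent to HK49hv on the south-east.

Longitude subsquare h = 7; +1 → 8 = i.
Latitude subsquare v = 21; −1 → 20 = u.

HK49iu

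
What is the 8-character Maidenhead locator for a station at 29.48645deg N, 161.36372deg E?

RL09ql36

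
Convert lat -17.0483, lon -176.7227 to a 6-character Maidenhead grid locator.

AH12pw

Add 180° to longitude and 90° to latitude: 3.2773, 72.9517.
Field: lon ⌊3.2773/20⌋ = 0 → A; lat ⌊72.9517/10⌋ = 7 → H.
Square: lon ⌊3.2773/2⌋ = 1; lat ⌊2.9517/1⌋ = 2.
Subsquare: lon ⌊1.2773/0.0833333⌋ = 15 → p; lat ⌊0.9517/0.0416667⌋ = 22 → w.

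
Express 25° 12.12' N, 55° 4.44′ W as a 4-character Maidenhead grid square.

Add 180° to longitude and 90° to latitude: 124.93, 115.20.
Field: 124.93/20 → 6 → G, 115.20/10 → 11 → L; chars GL.
Square: 4.93/2 → 2, 5.20/1 → 5; chars 25.

GL25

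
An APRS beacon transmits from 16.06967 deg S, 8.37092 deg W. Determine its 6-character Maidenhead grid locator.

IH53tw

Add 180° to longitude and 90° to latitude: 171.6291, 73.9303.
Field (20°×10°, letters A–R): lon ⌊171.6291/20⌋ = 8 → I; lat ⌊73.9303/10⌋ = 7 → H.
Square (2°×1°, digits 0–9): lon ⌊11.6291/2⌋ = 5; lat ⌊3.9303/1⌋ = 3.
Subsquare (5′×2.5′, letters a–x): lon ⌊1.6291/0.0833333⌋ = 19 → t; lat ⌊0.9303/0.0416667⌋ = 22 → w.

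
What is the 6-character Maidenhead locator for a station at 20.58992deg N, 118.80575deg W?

DL00oo

Add 180° to longitude and 90° to latitude: 61.1942, 110.5899.
Field: lon ⌊61.1942/20⌋ = 3 → D; lat ⌊110.5899/10⌋ = 11 → L.
Square: lon ⌊1.1942/2⌋ = 0; lat ⌊0.5899/1⌋ = 0.
Subsquare: lon ⌊1.1942/0.0833333⌋ = 14 → o; lat ⌊0.5899/0.0416667⌋ = 14 → o.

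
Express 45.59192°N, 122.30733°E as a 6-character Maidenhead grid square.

Offset from 180°W / 90°S: lon 302.3073°, lat 135.5919°.
Field: 302.3073/20 → 15 → P, 135.5919/10 → 13 → N; chars PN.
Square: 2.3073/2 → 1, 5.5919/1 → 5; chars 15.
Subsquare: 0.3073/0.0833333 → 3 → d, 0.5919/0.0416667 → 14 → o; chars do.

PN15do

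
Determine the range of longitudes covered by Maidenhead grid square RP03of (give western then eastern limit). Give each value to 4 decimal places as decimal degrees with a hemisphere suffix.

Field R=17, P=15: +17·20° lon, +15·10° lat → SW at lon 160°, lat 60°.
Square 0, 3: +0·2° lon, +3·1° lat → SW at lon 160°, lat 63°.
Subsquare o=14, f=5: +14·0.0833333° lon, +5·0.0416667° lat → SW at lon 161.167°, lat 63.2083°.
Cell spans 0.0833333° lon × 0.0416667° lat.
west 161.1667° E, east 161.2500° E.

161.1667° E, 161.2500° E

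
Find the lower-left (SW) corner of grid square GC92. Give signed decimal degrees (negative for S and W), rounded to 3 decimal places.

Field G=6, C=2: +6·20° lon, +2·10° lat → SW at lon -60°, lat -70°.
Square 9, 2: +9·2° lon, +2·1° lat → SW at lon -42°, lat -68°.
latitude -68.000, longitude -42.000.

-68.000, -42.000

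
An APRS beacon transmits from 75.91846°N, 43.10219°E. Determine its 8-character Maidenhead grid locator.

LQ15nw20

Offset from 180°W / 90°S: lon 223.10219°, lat 165.91846°.
Field: 223.10219/20 → 11 → L, 165.91846/10 → 16 → Q; chars LQ.
Square: 3.10219/2 → 1, 5.91846/1 → 5; chars 15.
Subsquare: 1.10219/0.0833333 → 13 → n, 0.91846/0.0416667 → 22 → w; chars nw.
Extended square: 0.01886/0.00833333 → 2, 0.00179/0.00416667 → 0; chars 20.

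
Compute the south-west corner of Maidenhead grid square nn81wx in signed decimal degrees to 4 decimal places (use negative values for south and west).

Field N=13, N=13: +13·20° lon, +13·10° lat → SW at lon 80°, lat 40°.
Square 8, 1: +8·2° lon, +1·1° lat → SW at lon 96°, lat 41°.
Subsquare w=22, x=23: +22·0.0833333° lon, +23·0.0416667° lat → SW at lon 97.8333°, lat 41.9583°.
latitude 41.9583, longitude 97.8333.

41.9583, 97.8333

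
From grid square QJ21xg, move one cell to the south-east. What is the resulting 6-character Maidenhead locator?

QJ31af

Longitude subsquare x = 23; +1 → 24, wraps to 0 = a, carry into square.
Longitude square 2; +1 → 3.
Latitude subsquare g = 6; −1 → 5 = f.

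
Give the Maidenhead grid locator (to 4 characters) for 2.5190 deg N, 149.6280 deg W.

BJ52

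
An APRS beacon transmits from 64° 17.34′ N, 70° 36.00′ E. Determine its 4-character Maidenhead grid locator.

MP54

Shift to the Maidenhead origin (180°W, 90°S): lon 250.60, lat 154.29.
Field (20°×10°, letters A–R): lon ⌊250.60/20⌋ = 12 → M; lat ⌊154.29/10⌋ = 15 → P.
Square (2°×1°, digits 0–9): lon ⌊10.60/2⌋ = 5; lat ⌊4.29/1⌋ = 4.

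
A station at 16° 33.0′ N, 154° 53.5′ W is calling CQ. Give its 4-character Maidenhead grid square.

BK26

Offset from 180°W / 90°S: lon 25.11°, lat 106.55°.
Field (20°×10°, letters A–R): 25.11/20 → 1 → B, 106.55/10 → 10 → K; chars BK.
Square (2°×1°, digits 0–9): 5.11/2 → 2, 6.55/1 → 6; chars 26.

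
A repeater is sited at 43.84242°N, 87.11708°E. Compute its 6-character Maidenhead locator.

Shift to the Maidenhead origin (180°W, 90°S): lon 267.1171, lat 133.8424.
Field: lon ⌊267.1171/20⌋ = 13 → N; lat ⌊133.8424/10⌋ = 13 → N.
Square: lon ⌊7.1171/2⌋ = 3; lat ⌊3.8424/1⌋ = 3.
Subsquare: lon ⌊1.1171/0.0833333⌋ = 13 → n; lat ⌊0.8424/0.0416667⌋ = 20 → u.

NN33nu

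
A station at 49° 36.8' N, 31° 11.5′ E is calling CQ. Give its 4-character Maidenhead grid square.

KN59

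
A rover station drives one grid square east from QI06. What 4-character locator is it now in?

QI16

Longitude square 0; +1 → 1.
The latitude characters are unchanged.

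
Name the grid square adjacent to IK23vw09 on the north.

IK23vx00

Latitude extended square 9; +1 → 10, wraps to 0, carry into subsquare.
Latitude subsquare w = 22; +1 → 23 = x.
The longitude characters are unchanged.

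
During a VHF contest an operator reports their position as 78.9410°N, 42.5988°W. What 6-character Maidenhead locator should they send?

Shift to the Maidenhead origin (180°W, 90°S): lon 137.4012, lat 168.9410.
Field (20°×10°, letters A–R): lon ⌊137.4012/20⌋ = 6 → G; lat ⌊168.9410/10⌋ = 16 → Q.
Square (2°×1°, digits 0–9): lon ⌊17.4012/2⌋ = 8; lat ⌊8.9410/1⌋ = 8.
Subsquare (5′×2.5′, letters a–x): lon ⌊1.4012/0.0833333⌋ = 16 → q; lat ⌊0.9410/0.0416667⌋ = 22 → w.

GQ88qw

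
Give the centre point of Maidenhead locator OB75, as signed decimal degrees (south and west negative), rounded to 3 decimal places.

-74.500, 115.000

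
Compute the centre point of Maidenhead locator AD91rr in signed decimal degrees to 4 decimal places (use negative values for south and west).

-58.2708, -160.5417

Field A=0, D=3: +0·20° lon, +3·10° lat → SW at lon -180°, lat -60°.
Square 9, 1: +9·2° lon, +1·1° lat → SW at lon -162°, lat -59°.
Subsquare r=17, r=17: +17·0.0833333° lon, +17·0.0416667° lat → SW at lon -160.583°, lat -58.2917°.
Cell spans 0.0833333° lon × 0.0416667° lat. Centre is SW corner plus half of each.
latitude -58.2708, longitude -160.5417.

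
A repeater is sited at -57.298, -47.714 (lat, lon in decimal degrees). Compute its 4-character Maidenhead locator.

Add 180° to longitude and 90° to latitude: 132.29, 32.70.
Field: 132.29/20 → 6 → G, 32.70/10 → 3 → D; chars GD.
Square: 12.29/2 → 6, 2.70/1 → 2; chars 62.

GD62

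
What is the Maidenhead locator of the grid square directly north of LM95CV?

LM95cw

Latitude subsquare v = 21; +1 → 22 = w.
The longitude characters are unchanged.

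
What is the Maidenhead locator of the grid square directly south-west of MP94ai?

MP84xh

Longitude subsquare a = 0; −1 → -1, wraps to 23 = x, carry into square.
Longitude square 9; −1 → 8.
Latitude subsquare i = 8; −1 → 7 = h.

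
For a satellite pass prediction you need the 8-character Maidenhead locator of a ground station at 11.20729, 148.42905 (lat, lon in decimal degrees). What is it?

QK41fe19

Shift to the Maidenhead origin (180°W, 90°S): lon 328.42905, lat 101.20729.
Field (20°×10°, letters A–R): 328.42905/20 → 16 → Q, 101.20729/10 → 10 → K; chars QK.
Square (2°×1°, digits 0–9): 8.42905/2 → 4, 1.20729/1 → 1; chars 41.
Subsquare (5′×2.5′, letters a–x): 0.42905/0.0833333 → 5 → f, 0.20729/0.0416667 → 4 → e; chars fe.
Extended square (30″×15″, digits 0–9): 0.01238/0.00833333 → 1, 0.04062/0.00416667 → 9; chars 19.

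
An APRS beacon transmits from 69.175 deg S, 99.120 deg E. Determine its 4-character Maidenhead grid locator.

NC90

Offset from 180°W / 90°S: lon 279.12°, lat 20.83°.
Field (20°×10°, letters A–R): 279.12/20 → 13 → N, 20.83/10 → 2 → C; chars NC.
Square (2°×1°, digits 0–9): 19.12/2 → 9, 0.83/1 → 0; chars 90.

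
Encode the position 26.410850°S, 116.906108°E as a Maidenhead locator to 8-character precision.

Offset from 180°W / 90°S: lon 296.90611°, lat 63.58915°.
Field (20°×10°, letters A–R): lon ⌊296.90611/20⌋ = 14 → O; lat ⌊63.58915/10⌋ = 6 → G.
Square (2°×1°, digits 0–9): lon ⌊16.90611/2⌋ = 8; lat ⌊3.58915/1⌋ = 3.
Subsquare (5′×2.5′, letters a–x): lon ⌊0.90611/0.0833333⌋ = 10 → k; lat ⌊0.58915/0.0416667⌋ = 14 → o.
Extended square (30″×15″, digits 0–9): lon ⌊0.07277/0.00833333⌋ = 8; lat ⌊0.00582/0.00416667⌋ = 1.

OG83ko81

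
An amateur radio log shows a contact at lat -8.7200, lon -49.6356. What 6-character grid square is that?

GI51eg

Shift to the Maidenhead origin (180°W, 90°S): lon 130.3644, lat 81.2800.
Field: 130.3644/20 → 6 → G, 81.2800/10 → 8 → I; chars GI.
Square: 10.3644/2 → 5, 1.2800/1 → 1; chars 51.
Subsquare: 0.3644/0.0833333 → 4 → e, 0.2800/0.0416667 → 6 → g; chars eg.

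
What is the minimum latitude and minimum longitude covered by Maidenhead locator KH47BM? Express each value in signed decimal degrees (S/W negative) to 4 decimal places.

-12.5000, 28.0833

Field K=10, H=7: +10·20° lon, +7·10° lat → SW at lon 20°, lat -20°.
Square 4, 7: +4·2° lon, +7·1° lat → SW at lon 28°, lat -13°.
Subsquare b=1, m=12: +1·0.0833333° lon, +12·0.0416667° lat → SW at lon 28.0833°, lat -12.5°.
latitude -12.5000, longitude 28.0833.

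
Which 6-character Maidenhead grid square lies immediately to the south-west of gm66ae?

GM56xd

Longitude subsquare a = 0; −1 → -1, wraps to 23 = x, carry into square.
Longitude square 6; −1 → 5.
Latitude subsquare e = 4; −1 → 3 = d.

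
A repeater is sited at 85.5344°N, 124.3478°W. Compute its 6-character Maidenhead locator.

Shift to the Maidenhead origin (180°W, 90°S): lon 55.6522, lat 175.5344.
Field: 55.6522/20 → 2 → C, 175.5344/10 → 17 → R; chars CR.
Square: 15.6522/2 → 7, 5.5344/1 → 5; chars 75.
Subsquare: 1.6522/0.0833333 → 19 → t, 0.5344/0.0416667 → 12 → m; chars tm.

CR75tm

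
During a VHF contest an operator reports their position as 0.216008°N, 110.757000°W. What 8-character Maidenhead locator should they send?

Add 180° to longitude and 90° to latitude: 69.24300, 90.21601.
Field: 69.24300/20 → 3 → D, 90.21601/10 → 9 → J; chars DJ.
Square: 9.24300/2 → 4, 0.21601/1 → 0; chars 40.
Subsquare: 1.24300/0.0833333 → 14 → o, 0.21601/0.0416667 → 5 → f; chars of.
Extended square: 0.07633/0.00833333 → 9, 0.00767/0.00416667 → 1; chars 91.

DJ40of91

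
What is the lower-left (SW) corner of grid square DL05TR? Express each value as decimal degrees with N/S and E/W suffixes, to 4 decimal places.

Field D=3, L=11: +3·20° lon, +11·10° lat → SW at lon -120°, lat 20°.
Square 0, 5: +0·2° lon, +5·1° lat → SW at lon -120°, lat 25°.
Subsquare t=19, r=17: +19·0.0833333° lon, +17·0.0416667° lat → SW at lon -118.417°, lat 25.7083°.
latitude 25.7083° N, longitude 118.4167° W.

25.7083° N, 118.4167° W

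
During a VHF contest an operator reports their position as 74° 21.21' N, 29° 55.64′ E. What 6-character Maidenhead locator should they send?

KQ44xi

Offset from 180°W / 90°S: lon 209.9273°, lat 164.3535°.
Field: 209.9273/20 → 10 → K, 164.3535/10 → 16 → Q; chars KQ.
Square: 9.9273/2 → 4, 4.3535/1 → 4; chars 44.
Subsquare: 1.9273/0.0833333 → 23 → x, 0.3535/0.0416667 → 8 → i; chars xi.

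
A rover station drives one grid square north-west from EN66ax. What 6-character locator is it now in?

EN57xa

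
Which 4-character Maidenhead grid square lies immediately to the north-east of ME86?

ME97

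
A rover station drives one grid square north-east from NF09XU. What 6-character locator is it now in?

NF19av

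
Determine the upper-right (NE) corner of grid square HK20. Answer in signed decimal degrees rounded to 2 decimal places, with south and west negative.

11.00, -34.00

Field H=7, K=10: +7·20° lon, +10·10° lat → SW at lon -40°, lat 10°.
Square 2, 0: +2·2° lon, +0·1° lat → SW at lon -36°, lat 10°.
Cell spans 2° lon × 1° lat. NE corner is SW corner plus one full cell.
latitude 11.00, longitude -34.00.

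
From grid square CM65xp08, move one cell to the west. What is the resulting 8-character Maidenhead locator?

CM65wp98

Longitude extended square 0; −1 → -1, wraps to 9, carry into subsquare.
Longitude subsquare x = 23; −1 → 22 = w.
The latitude characters are unchanged.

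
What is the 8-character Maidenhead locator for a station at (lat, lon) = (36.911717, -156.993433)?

BM16mv08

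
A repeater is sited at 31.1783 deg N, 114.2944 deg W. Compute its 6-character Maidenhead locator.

DM21ue

Offset from 180°W / 90°S: lon 65.7056°, lat 121.1783°.
Field: 65.7056/20 → 3 → D, 121.1783/10 → 12 → M; chars DM.
Square: 5.7056/2 → 2, 1.1783/1 → 1; chars 21.
Subsquare: 1.7056/0.0833333 → 20 → u, 0.1783/0.0416667 → 4 → e; chars ue.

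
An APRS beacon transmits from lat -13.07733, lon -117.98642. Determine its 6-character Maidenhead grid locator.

Add 180° to longitude and 90° to latitude: 62.0136, 76.9227.
Field: 62.0136/20 → 3 → D, 76.9227/10 → 7 → H; chars DH.
Square: 2.0136/2 → 1, 6.9227/1 → 6; chars 16.
Subsquare: 0.0136/0.0833333 → 0 → a, 0.9227/0.0416667 → 22 → w; chars aw.

DH16aw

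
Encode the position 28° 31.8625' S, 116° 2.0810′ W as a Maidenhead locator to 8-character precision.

DG11xl52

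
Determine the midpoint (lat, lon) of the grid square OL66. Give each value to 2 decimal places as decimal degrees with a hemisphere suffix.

Field O=14, L=11: +14·20° lon, +11·10° lat → SW at lon 100°, lat 20°.
Square 6, 6: +6·2° lon, +6·1° lat → SW at lon 112°, lat 26°.
Cell spans 2° lon × 1° lat. Centre is SW corner plus half of each.
latitude 26.50° N, longitude 113.00° E.

26.50° N, 113.00° E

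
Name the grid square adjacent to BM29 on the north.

BN20

Latitude square 9; +1 → 10, wraps to 0, carry into field.
Latitude field M = 12; +1 → 13 = N.
The longitude characters are unchanged.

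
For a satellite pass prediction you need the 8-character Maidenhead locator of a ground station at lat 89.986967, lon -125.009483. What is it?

Add 180° to longitude and 90° to latitude: 54.99052, 179.98697.
Field: 54.99052/20 → 2 → C, 179.98697/10 → 17 → R; chars CR.
Square: 14.99052/2 → 7, 9.98697/1 → 9; chars 79.
Subsquare: 0.99052/0.0833333 → 11 → l, 0.98697/0.0416667 → 23 → x; chars lx.
Extended square: 0.07385/0.00833333 → 8, 0.02863/0.00416667 → 6; chars 86.

CR79lx86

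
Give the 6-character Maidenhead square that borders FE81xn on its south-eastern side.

FE91am

Longitude subsquare x = 23; +1 → 24, wraps to 0 = a, carry into square.
Longitude square 8; +1 → 9.
Latitude subsquare n = 13; −1 → 12 = m.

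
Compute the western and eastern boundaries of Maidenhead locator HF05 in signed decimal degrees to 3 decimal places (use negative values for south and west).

Field H=7, F=5: +7·20° lon, +5·10° lat → SW at lon -40°, lat -40°.
Square 0, 5: +0·2° lon, +5·1° lat → SW at lon -40°, lat -35°.
Cell spans 2° lon × 1° lat.
west -40.000, east -38.000.

-40.000, -38.000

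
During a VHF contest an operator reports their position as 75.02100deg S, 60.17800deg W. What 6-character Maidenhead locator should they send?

FB94vx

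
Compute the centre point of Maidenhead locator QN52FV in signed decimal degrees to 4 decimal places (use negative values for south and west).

Field Q=16, N=13: +16·20° lon, +13·10° lat → SW at lon 140°, lat 40°.
Square 5, 2: +5·2° lon, +2·1° lat → SW at lon 150°, lat 42°.
Subsquare f=5, v=21: +5·0.0833333° lon, +21·0.0416667° lat → SW at lon 150.417°, lat 42.875°.
Cell spans 0.0833333° lon × 0.0416667° lat. Centre is SW corner plus half of each.
latitude 42.8958, longitude 150.4583.

42.8958, 150.4583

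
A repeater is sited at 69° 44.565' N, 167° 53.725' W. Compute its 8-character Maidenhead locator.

Add 180° to longitude and 90° to latitude: 12.10458, 159.74275.
Field: lon ⌊12.10458/20⌋ = 0 → A; lat ⌊159.74275/10⌋ = 15 → P.
Square: lon ⌊12.10458/2⌋ = 6; lat ⌊9.74275/1⌋ = 9.
Subsquare: lon ⌊0.10458/0.0833333⌋ = 1 → b; lat ⌊0.74275/0.0416667⌋ = 17 → r.
Extended square: lon ⌊0.02125/0.00833333⌋ = 2; lat ⌊0.03442/0.00416667⌋ = 8.

AP69br28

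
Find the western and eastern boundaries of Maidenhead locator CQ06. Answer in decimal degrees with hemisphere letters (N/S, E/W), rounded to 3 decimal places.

140.000° W, 138.000° W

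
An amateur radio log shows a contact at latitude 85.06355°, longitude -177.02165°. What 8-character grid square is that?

AR15lb75

Add 180° to longitude and 90° to latitude: 2.97835, 175.06355.
Field: lon ⌊2.97835/20⌋ = 0 → A; lat ⌊175.06355/10⌋ = 17 → R.
Square: lon ⌊2.97835/2⌋ = 1; lat ⌊5.06355/1⌋ = 5.
Subsquare: lon ⌊0.97835/0.0833333⌋ = 11 → l; lat ⌊0.06355/0.0416667⌋ = 1 → b.
Extended square: lon ⌊0.06168/0.00833333⌋ = 7; lat ⌊0.02188/0.00416667⌋ = 5.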